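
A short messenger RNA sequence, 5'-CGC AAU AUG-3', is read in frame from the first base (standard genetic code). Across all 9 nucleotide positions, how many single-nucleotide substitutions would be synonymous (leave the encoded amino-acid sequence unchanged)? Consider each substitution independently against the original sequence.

Codon 1 (CGC, Arg): 3 synonymous substitutions.
Codon 2 (AAU, Asn): 1 synonymous substitution.
Codon 3 (AUG, Met): 0 synonymous substitutions.
Total: 3 + 1 + 0 = 4.

4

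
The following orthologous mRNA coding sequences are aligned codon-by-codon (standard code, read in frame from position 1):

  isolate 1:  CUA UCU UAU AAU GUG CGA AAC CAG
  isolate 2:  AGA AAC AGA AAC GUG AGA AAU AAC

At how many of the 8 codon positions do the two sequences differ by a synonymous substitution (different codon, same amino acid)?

Codon 1: CUA Leu / AGA Arg — nonsynonymous.
Codon 2: UCU Ser / AAC Asn — nonsynonymous.
Codon 3: UAU Tyr / AGA Arg — nonsynonymous.
Codon 4: AAU Asn / AAC Asn — synonymous.
Codon 5: GUG Val / GUG Val — identical.
Codon 6: CGA Arg / AGA Arg — synonymous.
Codon 7: AAC Asn / AAU Asn — synonymous.
Codon 8: CAG Gln / AAC Asn — nonsynonymous.
Synonymous differences: 3.

3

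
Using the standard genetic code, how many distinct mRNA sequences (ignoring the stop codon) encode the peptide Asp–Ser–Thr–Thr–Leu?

Asp: 2 codons.
Ser: 6 codons.
Thr: 4 codons.
Thr: 4 codons.
Leu: 6 codons.
2 × 6 × 4 × 4 × 6 = 1152.

1152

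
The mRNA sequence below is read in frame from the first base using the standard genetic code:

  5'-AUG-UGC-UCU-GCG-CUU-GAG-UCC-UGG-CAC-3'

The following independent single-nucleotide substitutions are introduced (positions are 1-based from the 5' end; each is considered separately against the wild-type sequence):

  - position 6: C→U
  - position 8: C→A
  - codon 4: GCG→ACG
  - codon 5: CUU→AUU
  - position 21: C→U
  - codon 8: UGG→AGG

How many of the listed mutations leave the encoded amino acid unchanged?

Codon 2: UGC (Cys) → UGU (Cys) — synonymous.
Codon 3: UCU (Ser) → UAU (Tyr) — missense.
Codon 4: GCG (Ala) → ACG (Thr) — missense.
Codon 5: CUU (Leu) → AUU (Ile) — missense.
Codon 7: UCC (Ser) → UCU (Ser) — synonymous.
Codon 8: UGG (Trp) → AGG (Arg) — missense.
Synonymous: 2 of 6.

2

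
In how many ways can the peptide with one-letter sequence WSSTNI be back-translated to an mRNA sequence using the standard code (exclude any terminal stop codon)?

Trp: 1 codon.
Ser: 6 codons.
Ser: 6 codons.
Thr: 4 codons.
Asn: 2 codons.
Ile: 3 codons.
1 × 6 × 6 × 4 × 2 × 3 = 864.

864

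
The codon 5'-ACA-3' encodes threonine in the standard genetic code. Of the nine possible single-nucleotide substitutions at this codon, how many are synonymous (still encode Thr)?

3

Position 1: none → 0 synonymous.
Position 2: none → 0 synonymous.
Position 3: ACT, ACC, ACG → 3 synonymous.
Total: 0 + 0 + 3 = 3.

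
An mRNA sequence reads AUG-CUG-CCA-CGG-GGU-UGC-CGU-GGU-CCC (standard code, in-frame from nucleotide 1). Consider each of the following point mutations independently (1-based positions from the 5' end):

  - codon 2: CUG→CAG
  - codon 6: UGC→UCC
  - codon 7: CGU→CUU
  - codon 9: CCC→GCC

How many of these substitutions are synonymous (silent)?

0

Codon 2: CUG (Leu) → CAG (Gln) — missense.
Codon 6: UGC (Cys) → UCC (Ser) — missense.
Codon 7: CGU (Arg) → CUU (Leu) — missense.
Codon 9: CCC (Pro) → GCC (Ala) — missense.
Synonymous: 0 of 4.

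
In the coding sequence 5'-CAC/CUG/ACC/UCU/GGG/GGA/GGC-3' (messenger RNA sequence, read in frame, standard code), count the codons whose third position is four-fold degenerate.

6

Codon 1 CAC (His): third position 2-fold.
Codon 2 CUG (Leu): third position 4-fold.
Codon 3 ACC (Thr): third position 4-fold.
Codon 4 UCU (Ser): third position 4-fold.
Codon 5 GGG (Gly): third position 4-fold.
Codon 6 GGA (Gly): third position 4-fold.
Codon 7 GGC (Gly): third position 4-fold.
Four-fold degenerate third positions: 6.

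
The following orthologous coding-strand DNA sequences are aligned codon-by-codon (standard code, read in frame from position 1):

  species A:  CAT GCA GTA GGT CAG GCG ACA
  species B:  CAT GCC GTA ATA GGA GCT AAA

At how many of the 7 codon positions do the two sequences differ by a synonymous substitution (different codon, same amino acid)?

2

Codon 1: CAT His / CAT His — identical.
Codon 2: GCA Ala / GCC Ala — synonymous.
Codon 3: GTA Val / GTA Val — identical.
Codon 4: GGT Gly / ATA Ile — nonsynonymous.
Codon 5: CAG Gln / GGA Gly — nonsynonymous.
Codon 6: GCG Ala / GCT Ala — synonymous.
Codon 7: ACA Thr / AAA Lys — nonsynonymous.
Synonymous differences: 2.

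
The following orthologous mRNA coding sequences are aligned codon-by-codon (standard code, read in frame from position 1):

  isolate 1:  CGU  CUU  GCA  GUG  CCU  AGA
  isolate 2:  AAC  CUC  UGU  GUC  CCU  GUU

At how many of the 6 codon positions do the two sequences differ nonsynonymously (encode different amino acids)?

Codon 1: CGU Arg / AAC Asn — nonsynonymous.
Codon 2: CUU Leu / CUC Leu — synonymous.
Codon 3: GCA Ala / UGU Cys — nonsynonymous.
Codon 4: GUG Val / GUC Val — synonymous.
Codon 5: CCU Pro / CCU Pro — identical.
Codon 6: AGA Arg / GUU Val — nonsynonymous.
Nonsynonymous differences: 3.

3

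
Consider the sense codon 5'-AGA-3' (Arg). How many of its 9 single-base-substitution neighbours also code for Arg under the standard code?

Position 1: CGA → 1 synonymous.
Position 2: none → 0 synonymous.
Position 3: AGG → 1 synonymous.
Total: 1 + 0 + 1 = 2.

2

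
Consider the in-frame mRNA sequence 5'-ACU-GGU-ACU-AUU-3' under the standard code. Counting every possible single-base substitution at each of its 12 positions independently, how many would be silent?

11

Codon 1 (ACU, Thr): 3 synonymous substitutions.
Codon 2 (GGU, Gly): 3 synonymous substitutions.
Codon 3 (ACU, Thr): 3 synonymous substitutions.
Codon 4 (AUU, Ile): 2 synonymous substitutions.
Total: 3 + 3 + 3 + 2 = 11.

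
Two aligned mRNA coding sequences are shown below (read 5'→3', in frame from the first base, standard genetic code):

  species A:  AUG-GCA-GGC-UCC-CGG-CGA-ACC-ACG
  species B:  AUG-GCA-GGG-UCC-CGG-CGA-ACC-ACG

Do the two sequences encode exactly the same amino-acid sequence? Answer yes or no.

yes

Codon 1: AUG Met / AUG Met — identical.
Codon 2: GCA Ala / GCA Ala — identical.
Codon 3: GGC Gly / GGG Gly — synonymous.
Codon 4: UCC Ser / UCC Ser — identical.
Codon 5: CGG Arg / CGG Arg — identical.
Codon 6: CGA Arg / CGA Arg — identical.
Codon 7: ACC Thr / ACC Thr — identical.
Codon 8: ACG Thr / ACG Thr — identical.
Nonsynonymous differences: 0 → same protein.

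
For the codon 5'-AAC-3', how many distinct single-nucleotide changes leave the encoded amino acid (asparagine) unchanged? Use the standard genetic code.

1

Position 1: none → 0 synonymous.
Position 2: none → 0 synonymous.
Position 3: AAU → 1 synonymous.
Total: 0 + 0 + 1 = 1.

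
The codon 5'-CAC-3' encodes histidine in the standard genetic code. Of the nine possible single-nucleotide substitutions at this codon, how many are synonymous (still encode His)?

Position 1: none → 0 synonymous.
Position 2: none → 0 synonymous.
Position 3: CAT → 1 synonymous.
Total: 0 + 0 + 1 = 1.

1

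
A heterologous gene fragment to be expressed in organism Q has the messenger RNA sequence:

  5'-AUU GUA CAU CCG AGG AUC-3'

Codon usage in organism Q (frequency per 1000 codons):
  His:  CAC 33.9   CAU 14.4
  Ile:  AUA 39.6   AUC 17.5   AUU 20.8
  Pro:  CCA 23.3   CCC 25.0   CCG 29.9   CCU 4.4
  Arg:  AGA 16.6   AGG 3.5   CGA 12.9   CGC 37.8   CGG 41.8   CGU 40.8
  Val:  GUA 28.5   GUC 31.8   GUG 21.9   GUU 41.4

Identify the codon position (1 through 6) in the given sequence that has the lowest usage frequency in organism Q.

5

Codon 1 AUU (Ile): 20.8 per 1000.
Codon 2 GUA (Val): 28.5 per 1000.
Codon 3 CAU (His): 14.4 per 1000.
Codon 4 CCG (Pro): 29.9 per 1000.
Codon 5 AGG (Arg): 3.5 per 1000.
Codon 6 AUC (Ile): 17.5 per 1000.
Lowest frequency is 3.5 at codon 5.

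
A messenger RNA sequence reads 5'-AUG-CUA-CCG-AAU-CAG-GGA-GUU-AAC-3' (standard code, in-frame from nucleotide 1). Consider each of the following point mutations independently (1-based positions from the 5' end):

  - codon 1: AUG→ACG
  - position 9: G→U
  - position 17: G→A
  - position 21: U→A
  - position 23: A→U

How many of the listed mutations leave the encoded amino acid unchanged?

2

Codon 1: AUG (Met) → ACG (Thr) — missense.
Codon 3: CCG (Pro) → CCU (Pro) — synonymous.
Codon 6: GGA (Gly) → GAA (Glu) — missense.
Codon 7: GUU (Val) → GUA (Val) — synonymous.
Codon 8: AAC (Asn) → AUC (Ile) — missense.
Synonymous: 2 of 5.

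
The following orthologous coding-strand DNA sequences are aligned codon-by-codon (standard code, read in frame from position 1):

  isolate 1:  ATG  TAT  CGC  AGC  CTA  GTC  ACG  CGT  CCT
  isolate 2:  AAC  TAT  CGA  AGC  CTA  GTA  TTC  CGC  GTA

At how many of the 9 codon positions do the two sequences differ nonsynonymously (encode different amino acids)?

3

Codon 1: ATG Met / AAC Asn — nonsynonymous.
Codon 2: TAT Tyr / TAT Tyr — identical.
Codon 3: CGC Arg / CGA Arg — synonymous.
Codon 4: AGC Ser / AGC Ser — identical.
Codon 5: CTA Leu / CTA Leu — identical.
Codon 6: GTC Val / GTA Val — synonymous.
Codon 7: ACG Thr / TTC Phe — nonsynonymous.
Codon 8: CGT Arg / CGC Arg — synonymous.
Codon 9: CCT Pro / GTA Val — nonsynonymous.
Nonsynonymous differences: 3.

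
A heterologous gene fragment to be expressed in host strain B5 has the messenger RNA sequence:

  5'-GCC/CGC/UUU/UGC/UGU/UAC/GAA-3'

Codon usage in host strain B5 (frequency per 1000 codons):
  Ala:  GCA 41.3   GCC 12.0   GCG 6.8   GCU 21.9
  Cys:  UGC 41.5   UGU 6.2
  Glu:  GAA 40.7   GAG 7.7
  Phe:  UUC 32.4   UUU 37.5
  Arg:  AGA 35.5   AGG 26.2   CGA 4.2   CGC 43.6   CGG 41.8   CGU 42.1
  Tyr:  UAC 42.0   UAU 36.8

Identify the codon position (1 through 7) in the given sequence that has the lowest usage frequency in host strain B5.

5

Codon 1 GCC (Ala): 12.0 per 1000.
Codon 2 CGC (Arg): 43.6 per 1000.
Codon 3 UUU (Phe): 37.5 per 1000.
Codon 4 UGC (Cys): 41.5 per 1000.
Codon 5 UGU (Cys): 6.2 per 1000.
Codon 6 UAC (Tyr): 42.0 per 1000.
Codon 7 GAA (Glu): 40.7 per 1000.
Lowest frequency is 6.2 at codon 5.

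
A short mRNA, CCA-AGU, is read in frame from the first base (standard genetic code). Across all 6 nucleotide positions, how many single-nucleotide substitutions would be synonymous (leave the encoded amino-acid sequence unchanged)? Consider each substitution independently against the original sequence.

4

Codon 1 (CCA, Pro): 3 synonymous substitutions.
Codon 2 (AGU, Ser): 1 synonymous substitution.
Total: 3 + 1 = 4.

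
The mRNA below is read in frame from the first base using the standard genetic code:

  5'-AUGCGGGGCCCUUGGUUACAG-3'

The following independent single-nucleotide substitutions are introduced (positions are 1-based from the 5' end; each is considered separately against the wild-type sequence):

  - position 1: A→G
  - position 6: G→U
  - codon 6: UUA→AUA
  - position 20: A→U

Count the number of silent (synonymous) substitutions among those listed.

1

Codon 1: AUG (Met) → GUG (Val) — missense.
Codon 2: CGG (Arg) → CGU (Arg) — synonymous.
Codon 6: UUA (Leu) → AUA (Ile) — missense.
Codon 7: CAG (Gln) → CUG (Leu) — missense.
Synonymous: 1 of 4.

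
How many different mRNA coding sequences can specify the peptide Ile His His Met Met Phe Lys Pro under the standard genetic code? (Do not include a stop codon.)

Ile: 3 codons.
His: 2 codons.
His: 2 codons.
Met: 1 codon.
Met: 1 codon.
Phe: 2 codons.
Lys: 2 codons.
Pro: 4 codons.
3 × 2 × 2 × 1 × 1 × 2 × 2 × 4 = 192.

192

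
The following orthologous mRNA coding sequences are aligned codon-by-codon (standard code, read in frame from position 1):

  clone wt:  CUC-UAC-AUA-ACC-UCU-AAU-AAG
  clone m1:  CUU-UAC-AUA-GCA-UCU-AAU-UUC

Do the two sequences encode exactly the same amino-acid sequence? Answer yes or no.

no

Codon 1: CUC Leu / CUU Leu — synonymous.
Codon 2: UAC Tyr / UAC Tyr — identical.
Codon 3: AUA Ile / AUA Ile — identical.
Codon 4: ACC Thr / GCA Ala — nonsynonymous.
Codon 5: UCU Ser / UCU Ser — identical.
Codon 6: AAU Asn / AAU Asn — identical.
Codon 7: AAG Lys / UUC Phe — nonsynonymous.
Nonsynonymous differences: 2 → different protein.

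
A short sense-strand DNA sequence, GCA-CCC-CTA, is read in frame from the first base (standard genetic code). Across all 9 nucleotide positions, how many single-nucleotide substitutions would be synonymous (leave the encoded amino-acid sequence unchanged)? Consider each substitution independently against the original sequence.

10

Codon 1 (GCA, Ala): 3 synonymous substitutions.
Codon 2 (CCC, Pro): 3 synonymous substitutions.
Codon 3 (CTA, Leu): 4 synonymous substitutions.
Total: 3 + 3 + 4 = 10.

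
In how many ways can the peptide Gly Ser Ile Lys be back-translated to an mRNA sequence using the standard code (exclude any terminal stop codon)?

Gly: 4 codons.
Ser: 6 codons.
Ile: 3 codons.
Lys: 2 codons.
4 × 6 × 3 × 2 = 144.

144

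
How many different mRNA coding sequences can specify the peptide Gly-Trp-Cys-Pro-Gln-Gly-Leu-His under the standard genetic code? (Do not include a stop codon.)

Gly: 4 codons.
Trp: 1 codon.
Cys: 2 codons.
Pro: 4 codons.
Gln: 2 codons.
Gly: 4 codons.
Leu: 6 codons.
His: 2 codons.
4 × 1 × 2 × 4 × 2 × 4 × 6 × 2 = 3072.

3072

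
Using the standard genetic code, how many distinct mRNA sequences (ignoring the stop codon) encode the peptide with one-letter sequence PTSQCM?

Pro: 4 codons.
Thr: 4 codons.
Ser: 6 codons.
Gln: 2 codons.
Cys: 2 codons.
Met: 1 codon.
4 × 4 × 6 × 2 × 2 × 1 = 384.

384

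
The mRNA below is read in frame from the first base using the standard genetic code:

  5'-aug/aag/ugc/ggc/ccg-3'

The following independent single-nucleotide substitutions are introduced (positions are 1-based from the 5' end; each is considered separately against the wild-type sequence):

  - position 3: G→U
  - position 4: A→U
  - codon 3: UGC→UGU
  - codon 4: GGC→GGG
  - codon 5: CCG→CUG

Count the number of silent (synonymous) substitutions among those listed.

2

Codon 1: AUG (Met) → AUU (Ile) — missense.
Codon 2: AAG (Lys) → UAG (Stop) — nonsense.
Codon 3: UGC (Cys) → UGU (Cys) — synonymous.
Codon 4: GGC (Gly) → GGG (Gly) — synonymous.
Codon 5: CCG (Pro) → CUG (Leu) — missense.
Synonymous: 2 of 5.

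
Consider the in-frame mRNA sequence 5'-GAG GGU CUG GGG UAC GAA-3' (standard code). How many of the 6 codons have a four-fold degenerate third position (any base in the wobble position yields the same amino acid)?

Codon 1 GAG (Glu): third position 2-fold.
Codon 2 GGU (Gly): third position 4-fold.
Codon 3 CUG (Leu): third position 4-fold.
Codon 4 GGG (Gly): third position 4-fold.
Codon 5 UAC (Tyr): third position 2-fold.
Codon 6 GAA (Glu): third position 2-fold.
Four-fold degenerate third positions: 3.

3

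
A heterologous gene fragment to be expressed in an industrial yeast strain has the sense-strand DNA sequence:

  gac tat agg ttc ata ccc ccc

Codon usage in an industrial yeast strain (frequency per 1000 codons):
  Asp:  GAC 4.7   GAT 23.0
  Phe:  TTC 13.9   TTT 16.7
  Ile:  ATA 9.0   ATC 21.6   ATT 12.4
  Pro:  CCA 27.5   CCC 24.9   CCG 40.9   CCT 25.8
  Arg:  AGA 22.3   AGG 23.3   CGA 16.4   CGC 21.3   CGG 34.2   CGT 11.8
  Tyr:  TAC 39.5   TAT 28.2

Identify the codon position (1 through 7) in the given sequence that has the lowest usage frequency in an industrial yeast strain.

1

Codon 1 GAC (Asp): 4.7 per 1000.
Codon 2 TAT (Tyr): 28.2 per 1000.
Codon 3 AGG (Arg): 23.3 per 1000.
Codon 4 TTC (Phe): 13.9 per 1000.
Codon 5 ATA (Ile): 9.0 per 1000.
Codon 6 CCC (Pro): 24.9 per 1000.
Codon 7 CCC (Pro): 24.9 per 1000.
Lowest frequency is 4.7 at codon 1.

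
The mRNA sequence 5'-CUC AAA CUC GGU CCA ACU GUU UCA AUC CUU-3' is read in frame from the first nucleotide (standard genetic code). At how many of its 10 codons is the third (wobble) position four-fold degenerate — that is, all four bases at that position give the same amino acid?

8

Codon 1 CUC (Leu): third position 4-fold.
Codon 2 AAA (Lys): third position 2-fold.
Codon 3 CUC (Leu): third position 4-fold.
Codon 4 GGU (Gly): third position 4-fold.
Codon 5 CCA (Pro): third position 4-fold.
Codon 6 ACU (Thr): third position 4-fold.
Codon 7 GUU (Val): third position 4-fold.
Codon 8 UCA (Ser): third position 4-fold.
Codon 9 AUC (Ile): third position 3-fold.
Codon 10 CUU (Leu): third position 4-fold.
Four-fold degenerate third positions: 8.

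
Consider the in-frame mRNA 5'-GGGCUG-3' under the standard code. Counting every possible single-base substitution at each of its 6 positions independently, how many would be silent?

7

Codon 1 (GGG, Gly): 3 synonymous substitutions.
Codon 2 (CUG, Leu): 4 synonymous substitutions.
Total: 3 + 4 = 7.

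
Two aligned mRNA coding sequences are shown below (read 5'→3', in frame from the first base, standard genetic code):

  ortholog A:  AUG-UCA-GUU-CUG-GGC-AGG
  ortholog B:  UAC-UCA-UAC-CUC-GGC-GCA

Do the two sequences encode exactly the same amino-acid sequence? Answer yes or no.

Codon 1: AUG Met / UAC Tyr — nonsynonymous.
Codon 2: UCA Ser / UCA Ser — identical.
Codon 3: GUU Val / UAC Tyr — nonsynonymous.
Codon 4: CUG Leu / CUC Leu — synonymous.
Codon 5: GGC Gly / GGC Gly — identical.
Codon 6: AGG Arg / GCA Ala — nonsynonymous.
Nonsynonymous differences: 3 → different protein.

no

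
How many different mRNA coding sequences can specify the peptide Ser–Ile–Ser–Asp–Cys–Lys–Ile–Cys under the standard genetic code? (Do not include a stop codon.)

5184

Ser: 6 codons.
Ile: 3 codons.
Ser: 6 codons.
Asp: 2 codons.
Cys: 2 codons.
Lys: 2 codons.
Ile: 3 codons.
Cys: 2 codons.
6 × 3 × 6 × 2 × 2 × 2 × 3 × 2 = 5184.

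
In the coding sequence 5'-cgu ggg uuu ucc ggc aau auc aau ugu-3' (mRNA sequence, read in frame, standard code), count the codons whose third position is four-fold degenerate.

4

Codon 1 CGU (Arg): third position 4-fold.
Codon 2 GGG (Gly): third position 4-fold.
Codon 3 UUU (Phe): third position 2-fold.
Codon 4 UCC (Ser): third position 4-fold.
Codon 5 GGC (Gly): third position 4-fold.
Codon 6 AAU (Asn): third position 2-fold.
Codon 7 AUC (Ile): third position 3-fold.
Codon 8 AAU (Asn): third position 2-fold.
Codon 9 UGU (Cys): third position 2-fold.
Four-fold degenerate third positions: 4.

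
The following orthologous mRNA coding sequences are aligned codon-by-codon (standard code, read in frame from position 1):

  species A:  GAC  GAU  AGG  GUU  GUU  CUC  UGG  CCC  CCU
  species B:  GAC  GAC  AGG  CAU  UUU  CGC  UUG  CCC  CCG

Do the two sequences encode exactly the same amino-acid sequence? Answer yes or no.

Codon 1: GAC Asp / GAC Asp — identical.
Codon 2: GAU Asp / GAC Asp — synonymous.
Codon 3: AGG Arg / AGG Arg — identical.
Codon 4: GUU Val / CAU His — nonsynonymous.
Codon 5: GUU Val / UUU Phe — nonsynonymous.
Codon 6: CUC Leu / CGC Arg — nonsynonymous.
Codon 7: UGG Trp / UUG Leu — nonsynonymous.
Codon 8: CCC Pro / CCC Pro — identical.
Codon 9: CCU Pro / CCG Pro — synonymous.
Nonsynonymous differences: 4 → different protein.

no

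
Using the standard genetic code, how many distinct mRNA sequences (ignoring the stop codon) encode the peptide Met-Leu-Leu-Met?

Met: 1 codon.
Leu: 6 codons.
Leu: 6 codons.
Met: 1 codon.
1 × 6 × 6 × 1 = 36.

36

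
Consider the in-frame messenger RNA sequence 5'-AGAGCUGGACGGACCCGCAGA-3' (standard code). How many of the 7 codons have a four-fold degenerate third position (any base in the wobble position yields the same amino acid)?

Codon 1 AGA (Arg): third position 2-fold.
Codon 2 GCU (Ala): third position 4-fold.
Codon 3 GGA (Gly): third position 4-fold.
Codon 4 CGG (Arg): third position 4-fold.
Codon 5 ACC (Thr): third position 4-fold.
Codon 6 CGC (Arg): third position 4-fold.
Codon 7 AGA (Arg): third position 2-fold.
Four-fold degenerate third positions: 5.

5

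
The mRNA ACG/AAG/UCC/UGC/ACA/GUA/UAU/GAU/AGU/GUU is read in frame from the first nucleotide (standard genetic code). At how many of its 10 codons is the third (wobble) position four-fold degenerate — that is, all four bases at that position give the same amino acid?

5

Codon 1 ACG (Thr): third position 4-fold.
Codon 2 AAG (Lys): third position 2-fold.
Codon 3 UCC (Ser): third position 4-fold.
Codon 4 UGC (Cys): third position 2-fold.
Codon 5 ACA (Thr): third position 4-fold.
Codon 6 GUA (Val): third position 4-fold.
Codon 7 UAU (Tyr): third position 2-fold.
Codon 8 GAU (Asp): third position 2-fold.
Codon 9 AGU (Ser): third position 2-fold.
Codon 10 GUU (Val): third position 4-fold.
Four-fold degenerate third positions: 5.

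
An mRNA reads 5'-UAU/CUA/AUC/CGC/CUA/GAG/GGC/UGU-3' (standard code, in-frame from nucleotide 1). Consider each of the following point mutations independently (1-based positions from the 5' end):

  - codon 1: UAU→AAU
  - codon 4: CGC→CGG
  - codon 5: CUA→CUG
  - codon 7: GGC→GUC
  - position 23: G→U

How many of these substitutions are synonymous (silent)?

2

Codon 1: UAU (Tyr) → AAU (Asn) — missense.
Codon 4: CGC (Arg) → CGG (Arg) — synonymous.
Codon 5: CUA (Leu) → CUG (Leu) — synonymous.
Codon 7: GGC (Gly) → GUC (Val) — missense.
Codon 8: UGU (Cys) → UUU (Phe) — missense.
Synonymous: 2 of 5.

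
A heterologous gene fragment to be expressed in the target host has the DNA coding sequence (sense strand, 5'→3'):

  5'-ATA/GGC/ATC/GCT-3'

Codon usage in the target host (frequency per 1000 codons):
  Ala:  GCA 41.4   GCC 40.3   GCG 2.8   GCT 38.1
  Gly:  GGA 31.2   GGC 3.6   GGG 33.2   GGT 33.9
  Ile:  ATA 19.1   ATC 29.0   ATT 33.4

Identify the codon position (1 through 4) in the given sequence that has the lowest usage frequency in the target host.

2

Codon 1 ATA (Ile): 19.1 per 1000.
Codon 2 GGC (Gly): 3.6 per 1000.
Codon 3 ATC (Ile): 29.0 per 1000.
Codon 4 GCT (Ala): 38.1 per 1000.
Lowest frequency is 3.6 at codon 2.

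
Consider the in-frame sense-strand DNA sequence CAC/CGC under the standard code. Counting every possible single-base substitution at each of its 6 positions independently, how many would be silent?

Codon 1 (CAC, His): 1 synonymous substitution.
Codon 2 (CGC, Arg): 3 synonymous substitutions.
Total: 1 + 3 = 4.

4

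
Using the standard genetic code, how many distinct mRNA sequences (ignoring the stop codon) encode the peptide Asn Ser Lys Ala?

Asn: 2 codons.
Ser: 6 codons.
Lys: 2 codons.
Ala: 4 codons.
2 × 6 × 2 × 4 = 96.

96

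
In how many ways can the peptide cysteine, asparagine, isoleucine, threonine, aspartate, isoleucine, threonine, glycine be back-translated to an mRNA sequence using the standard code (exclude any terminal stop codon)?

Cys: 2 codons.
Asn: 2 codons.
Ile: 3 codons.
Thr: 4 codons.
Asp: 2 codons.
Ile: 3 codons.
Thr: 4 codons.
Gly: 4 codons.
2 × 2 × 3 × 4 × 2 × 3 × 4 × 4 = 4608.

4608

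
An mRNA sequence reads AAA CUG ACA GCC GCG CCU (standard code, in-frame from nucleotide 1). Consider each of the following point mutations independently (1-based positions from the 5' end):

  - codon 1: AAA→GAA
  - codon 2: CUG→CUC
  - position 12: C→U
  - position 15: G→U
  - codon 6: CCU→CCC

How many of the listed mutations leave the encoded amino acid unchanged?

4

Codon 1: AAA (Lys) → GAA (Glu) — missense.
Codon 2: CUG (Leu) → CUC (Leu) — synonymous.
Codon 4: GCC (Ala) → GCU (Ala) — synonymous.
Codon 5: GCG (Ala) → GCU (Ala) — synonymous.
Codon 6: CCU (Pro) → CCC (Pro) — synonymous.
Synonymous: 4 of 5.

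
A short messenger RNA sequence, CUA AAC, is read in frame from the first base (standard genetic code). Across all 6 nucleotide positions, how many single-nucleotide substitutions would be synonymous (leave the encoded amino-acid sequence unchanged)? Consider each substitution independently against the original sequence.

Codon 1 (CUA, Leu): 4 synonymous substitutions.
Codon 2 (AAC, Asn): 1 synonymous substitution.
Total: 4 + 1 = 5.

5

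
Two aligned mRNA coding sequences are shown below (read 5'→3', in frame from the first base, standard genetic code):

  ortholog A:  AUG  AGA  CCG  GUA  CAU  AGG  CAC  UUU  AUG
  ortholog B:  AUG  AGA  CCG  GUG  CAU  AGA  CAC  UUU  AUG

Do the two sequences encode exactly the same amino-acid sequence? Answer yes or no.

yes

Codon 1: AUG Met / AUG Met — identical.
Codon 2: AGA Arg / AGA Arg — identical.
Codon 3: CCG Pro / CCG Pro — identical.
Codon 4: GUA Val / GUG Val — synonymous.
Codon 5: CAU His / CAU His — identical.
Codon 6: AGG Arg / AGA Arg — synonymous.
Codon 7: CAC His / CAC His — identical.
Codon 8: UUU Phe / UUU Phe — identical.
Codon 9: AUG Met / AUG Met — identical.
Nonsynonymous differences: 0 → same protein.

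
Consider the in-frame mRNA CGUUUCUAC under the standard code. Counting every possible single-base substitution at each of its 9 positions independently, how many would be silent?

5

Codon 1 (CGU, Arg): 3 synonymous substitutions.
Codon 2 (UUC, Phe): 1 synonymous substitution.
Codon 3 (UAC, Tyr): 1 synonymous substitution.
Total: 3 + 1 + 1 = 5.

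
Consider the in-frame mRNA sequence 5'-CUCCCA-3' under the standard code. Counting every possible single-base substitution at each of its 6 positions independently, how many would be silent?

6

Codon 1 (CUC, Leu): 3 synonymous substitutions.
Codon 2 (CCA, Pro): 3 synonymous substitutions.
Total: 3 + 3 = 6.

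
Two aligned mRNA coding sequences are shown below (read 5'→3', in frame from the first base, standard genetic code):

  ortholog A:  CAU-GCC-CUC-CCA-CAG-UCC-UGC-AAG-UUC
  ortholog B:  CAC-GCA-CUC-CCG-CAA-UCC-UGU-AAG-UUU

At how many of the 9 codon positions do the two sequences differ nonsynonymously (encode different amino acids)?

Codon 1: CAU His / CAC His — synonymous.
Codon 2: GCC Ala / GCA Ala — synonymous.
Codon 3: CUC Leu / CUC Leu — identical.
Codon 4: CCA Pro / CCG Pro — synonymous.
Codon 5: CAG Gln / CAA Gln — synonymous.
Codon 6: UCC Ser / UCC Ser — identical.
Codon 7: UGC Cys / UGU Cys — synonymous.
Codon 8: AAG Lys / AAG Lys — identical.
Codon 9: UUC Phe / UUU Phe — synonymous.
Nonsynonymous differences: 0.

0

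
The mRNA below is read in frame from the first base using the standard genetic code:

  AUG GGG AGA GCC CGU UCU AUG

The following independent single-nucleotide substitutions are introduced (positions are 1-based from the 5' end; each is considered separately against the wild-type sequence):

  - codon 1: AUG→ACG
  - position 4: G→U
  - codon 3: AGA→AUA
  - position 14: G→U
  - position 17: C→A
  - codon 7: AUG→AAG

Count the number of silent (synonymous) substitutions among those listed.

Codon 1: AUG (Met) → ACG (Thr) — missense.
Codon 2: GGG (Gly) → UGG (Trp) — missense.
Codon 3: AGA (Arg) → AUA (Ile) — missense.
Codon 5: CGU (Arg) → CUU (Leu) — missense.
Codon 6: UCU (Ser) → UAU (Tyr) — missense.
Codon 7: AUG (Met) → AAG (Lys) — missense.
Synonymous: 0 of 6.

0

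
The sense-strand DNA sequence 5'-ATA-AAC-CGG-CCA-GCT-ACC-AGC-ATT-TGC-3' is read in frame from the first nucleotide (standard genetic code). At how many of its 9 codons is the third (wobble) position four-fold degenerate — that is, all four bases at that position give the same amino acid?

Codon 1 ATA (Ile): third position 3-fold.
Codon 2 AAC (Asn): third position 2-fold.
Codon 3 CGG (Arg): third position 4-fold.
Codon 4 CCA (Pro): third position 4-fold.
Codon 5 GCT (Ala): third position 4-fold.
Codon 6 ACC (Thr): third position 4-fold.
Codon 7 AGC (Ser): third position 2-fold.
Codon 8 ATT (Ile): third position 3-fold.
Codon 9 TGC (Cys): third position 2-fold.
Four-fold degenerate third positions: 4.

4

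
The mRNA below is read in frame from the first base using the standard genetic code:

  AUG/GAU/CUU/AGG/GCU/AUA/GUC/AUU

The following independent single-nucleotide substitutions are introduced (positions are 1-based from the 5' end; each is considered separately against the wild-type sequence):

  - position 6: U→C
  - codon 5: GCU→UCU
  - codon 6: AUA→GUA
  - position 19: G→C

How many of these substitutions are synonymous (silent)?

1

Codon 2: GAU (Asp) → GAC (Asp) — synonymous.
Codon 5: GCU (Ala) → UCU (Ser) — missense.
Codon 6: AUA (Ile) → GUA (Val) — missense.
Codon 7: GUC (Val) → CUC (Leu) — missense.
Synonymous: 1 of 4.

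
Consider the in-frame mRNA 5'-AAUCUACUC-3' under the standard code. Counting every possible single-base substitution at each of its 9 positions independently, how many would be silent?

Codon 1 (AAU, Asn): 1 synonymous substitution.
Codon 2 (CUA, Leu): 4 synonymous substitutions.
Codon 3 (CUC, Leu): 3 synonymous substitutions.
Total: 1 + 4 + 3 = 8.

8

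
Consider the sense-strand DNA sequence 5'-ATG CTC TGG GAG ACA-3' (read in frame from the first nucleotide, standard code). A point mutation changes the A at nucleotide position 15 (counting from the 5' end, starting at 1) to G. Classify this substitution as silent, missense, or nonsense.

silent

Position 15 falls in codon 5: ACA → Thr.
After the substitution the codon is ACG → Thr.
Both encode Thr, so the change is synonymous.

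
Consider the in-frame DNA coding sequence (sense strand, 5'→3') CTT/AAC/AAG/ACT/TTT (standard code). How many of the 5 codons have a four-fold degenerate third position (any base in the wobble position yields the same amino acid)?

2

Codon 1 CTT (Leu): third position 4-fold.
Codon 2 AAC (Asn): third position 2-fold.
Codon 3 AAG (Lys): third position 2-fold.
Codon 4 ACT (Thr): third position 4-fold.
Codon 5 TTT (Phe): third position 2-fold.
Four-fold degenerate third positions: 2.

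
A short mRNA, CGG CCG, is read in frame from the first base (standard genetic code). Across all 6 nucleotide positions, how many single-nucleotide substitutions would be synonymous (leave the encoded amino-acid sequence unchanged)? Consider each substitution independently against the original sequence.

Codon 1 (CGG, Arg): 4 synonymous substitutions.
Codon 2 (CCG, Pro): 3 synonymous substitutions.
Total: 4 + 3 = 7.

7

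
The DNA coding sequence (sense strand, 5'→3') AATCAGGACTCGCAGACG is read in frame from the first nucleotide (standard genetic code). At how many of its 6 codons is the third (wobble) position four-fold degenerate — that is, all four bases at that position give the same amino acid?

2

Codon 1 AAT (Asn): third position 2-fold.
Codon 2 CAG (Gln): third position 2-fold.
Codon 3 GAC (Asp): third position 2-fold.
Codon 4 TCG (Ser): third position 4-fold.
Codon 5 CAG (Gln): third position 2-fold.
Codon 6 ACG (Thr): third position 4-fold.
Four-fold degenerate third positions: 2.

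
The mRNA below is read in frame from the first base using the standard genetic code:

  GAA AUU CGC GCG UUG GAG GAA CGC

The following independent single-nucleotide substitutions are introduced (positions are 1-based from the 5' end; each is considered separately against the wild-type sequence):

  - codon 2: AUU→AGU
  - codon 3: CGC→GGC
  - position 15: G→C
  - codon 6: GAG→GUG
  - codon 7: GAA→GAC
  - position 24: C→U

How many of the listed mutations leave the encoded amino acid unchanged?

Codon 2: AUU (Ile) → AGU (Ser) — missense.
Codon 3: CGC (Arg) → GGC (Gly) — missense.
Codon 5: UUG (Leu) → UUC (Phe) — missense.
Codon 6: GAG (Glu) → GUG (Val) — missense.
Codon 7: GAA (Glu) → GAC (Asp) — missense.
Codon 8: CGC (Arg) → CGU (Arg) — synonymous.
Synonymous: 1 of 6.

1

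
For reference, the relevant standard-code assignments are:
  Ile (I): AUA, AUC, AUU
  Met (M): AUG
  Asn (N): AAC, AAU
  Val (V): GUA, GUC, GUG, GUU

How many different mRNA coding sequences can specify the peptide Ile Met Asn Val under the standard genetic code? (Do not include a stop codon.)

24

Ile: 3 codons.
Met: 1 codon.
Asn: 2 codons.
Val: 4 codons.
3 × 1 × 2 × 4 = 24.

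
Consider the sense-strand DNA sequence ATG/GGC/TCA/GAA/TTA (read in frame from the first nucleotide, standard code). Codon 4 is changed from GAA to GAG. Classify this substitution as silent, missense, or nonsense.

silent

Position 12 falls in codon 4: GAA → Glu.
After the substitution the codon is GAG → Glu.
Both encode Glu, so the change is synonymous.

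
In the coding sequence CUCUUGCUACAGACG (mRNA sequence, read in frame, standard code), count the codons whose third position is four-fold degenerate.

Codon 1 CUC (Leu): third position 4-fold.
Codon 2 UUG (Leu): third position 2-fold.
Codon 3 CUA (Leu): third position 4-fold.
Codon 4 CAG (Gln): third position 2-fold.
Codon 5 ACG (Thr): third position 4-fold.
Four-fold degenerate third positions: 3.

3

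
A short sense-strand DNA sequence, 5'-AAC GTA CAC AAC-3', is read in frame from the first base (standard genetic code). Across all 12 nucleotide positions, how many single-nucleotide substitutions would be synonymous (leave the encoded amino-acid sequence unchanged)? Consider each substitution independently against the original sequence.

6

Codon 1 (AAC, Asn): 1 synonymous substitution.
Codon 2 (GTA, Val): 3 synonymous substitutions.
Codon 3 (CAC, His): 1 synonymous substitution.
Codon 4 (AAC, Asn): 1 synonymous substitution.
Total: 1 + 3 + 1 + 1 = 6.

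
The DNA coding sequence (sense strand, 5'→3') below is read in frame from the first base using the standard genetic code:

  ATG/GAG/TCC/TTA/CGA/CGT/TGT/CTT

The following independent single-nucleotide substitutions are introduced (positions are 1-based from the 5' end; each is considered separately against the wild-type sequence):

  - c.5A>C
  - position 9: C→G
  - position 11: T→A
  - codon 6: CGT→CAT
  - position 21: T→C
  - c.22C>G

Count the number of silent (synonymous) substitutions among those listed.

2

Codon 2: GAG (Glu) → GCG (Ala) — missense.
Codon 3: TCC (Ser) → TCG (Ser) — synonymous.
Codon 4: TTA (Leu) → TAA (Stop) — nonsense.
Codon 6: CGT (Arg) → CAT (His) — missense.
Codon 7: TGT (Cys) → TGC (Cys) — synonymous.
Codon 8: CTT (Leu) → GTT (Val) — missense.
Synonymous: 2 of 6.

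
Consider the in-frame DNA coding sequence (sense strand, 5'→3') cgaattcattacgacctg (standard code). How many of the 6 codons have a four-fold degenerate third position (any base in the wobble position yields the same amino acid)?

Codon 1 CGA (Arg): third position 4-fold.
Codon 2 ATT (Ile): third position 3-fold.
Codon 3 CAT (His): third position 2-fold.
Codon 4 TAC (Tyr): third position 2-fold.
Codon 5 GAC (Asp): third position 2-fold.
Codon 6 CTG (Leu): third position 4-fold.
Four-fold degenerate third positions: 2.

2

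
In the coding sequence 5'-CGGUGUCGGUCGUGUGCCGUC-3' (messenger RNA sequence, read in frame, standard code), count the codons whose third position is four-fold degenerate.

5

Codon 1 CGG (Arg): third position 4-fold.
Codon 2 UGU (Cys): third position 2-fold.
Codon 3 CGG (Arg): third position 4-fold.
Codon 4 UCG (Ser): third position 4-fold.
Codon 5 UGU (Cys): third position 2-fold.
Codon 6 GCC (Ala): third position 4-fold.
Codon 7 GUC (Val): third position 4-fold.
Four-fold degenerate third positions: 5.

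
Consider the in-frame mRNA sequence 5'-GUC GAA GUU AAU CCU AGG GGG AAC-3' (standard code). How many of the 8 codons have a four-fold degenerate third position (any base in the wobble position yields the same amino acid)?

4

Codon 1 GUC (Val): third position 4-fold.
Codon 2 GAA (Glu): third position 2-fold.
Codon 3 GUU (Val): third position 4-fold.
Codon 4 AAU (Asn): third position 2-fold.
Codon 5 CCU (Pro): third position 4-fold.
Codon 6 AGG (Arg): third position 2-fold.
Codon 7 GGG (Gly): third position 4-fold.
Codon 8 AAC (Asn): third position 2-fold.
Four-fold degenerate third positions: 4.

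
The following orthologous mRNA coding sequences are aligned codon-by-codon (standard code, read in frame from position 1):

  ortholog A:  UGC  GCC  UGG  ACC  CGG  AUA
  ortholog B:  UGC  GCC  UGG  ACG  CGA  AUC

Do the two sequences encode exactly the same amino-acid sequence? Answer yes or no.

Codon 1: UGC Cys / UGC Cys — identical.
Codon 2: GCC Ala / GCC Ala — identical.
Codon 3: UGG Trp / UGG Trp — identical.
Codon 4: ACC Thr / ACG Thr — synonymous.
Codon 5: CGG Arg / CGA Arg — synonymous.
Codon 6: AUA Ile / AUC Ile — synonymous.
Nonsynonymous differences: 0 → same protein.

yes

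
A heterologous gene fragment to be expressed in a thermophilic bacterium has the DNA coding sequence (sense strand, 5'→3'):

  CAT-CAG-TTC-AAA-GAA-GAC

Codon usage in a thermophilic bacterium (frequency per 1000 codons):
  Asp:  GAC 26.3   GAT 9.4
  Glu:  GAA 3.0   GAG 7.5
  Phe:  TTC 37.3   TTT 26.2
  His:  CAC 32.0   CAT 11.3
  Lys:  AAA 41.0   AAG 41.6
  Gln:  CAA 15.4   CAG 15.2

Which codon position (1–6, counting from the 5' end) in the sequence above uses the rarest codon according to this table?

Codon 1 CAT (His): 11.3 per 1000.
Codon 2 CAG (Gln): 15.2 per 1000.
Codon 3 TTC (Phe): 37.3 per 1000.
Codon 4 AAA (Lys): 41.0 per 1000.
Codon 5 GAA (Glu): 3.0 per 1000.
Codon 6 GAC (Asp): 26.3 per 1000.
Lowest frequency is 3.0 at codon 5.

5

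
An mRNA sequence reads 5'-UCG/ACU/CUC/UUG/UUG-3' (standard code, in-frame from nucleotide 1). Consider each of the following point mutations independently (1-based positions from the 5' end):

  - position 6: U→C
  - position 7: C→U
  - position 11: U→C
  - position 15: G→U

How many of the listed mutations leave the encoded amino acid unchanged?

1

Codon 2: ACU (Thr) → ACC (Thr) — synonymous.
Codon 3: CUC (Leu) → UUC (Phe) — missense.
Codon 4: UUG (Leu) → UCG (Ser) — missense.
Codon 5: UUG (Leu) → UUU (Phe) — missense.
Synonymous: 1 of 4.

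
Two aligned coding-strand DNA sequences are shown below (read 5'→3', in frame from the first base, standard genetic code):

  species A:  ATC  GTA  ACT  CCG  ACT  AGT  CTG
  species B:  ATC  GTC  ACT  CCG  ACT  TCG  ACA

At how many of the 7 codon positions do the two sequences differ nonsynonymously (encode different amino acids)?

1

Codon 1: ATC Ile / ATC Ile — identical.
Codon 2: GTA Val / GTC Val — synonymous.
Codon 3: ACT Thr / ACT Thr — identical.
Codon 4: CCG Pro / CCG Pro — identical.
Codon 5: ACT Thr / ACT Thr — identical.
Codon 6: AGT Ser / TCG Ser — synonymous.
Codon 7: CTG Leu / ACA Thr — nonsynonymous.
Nonsynonymous differences: 1.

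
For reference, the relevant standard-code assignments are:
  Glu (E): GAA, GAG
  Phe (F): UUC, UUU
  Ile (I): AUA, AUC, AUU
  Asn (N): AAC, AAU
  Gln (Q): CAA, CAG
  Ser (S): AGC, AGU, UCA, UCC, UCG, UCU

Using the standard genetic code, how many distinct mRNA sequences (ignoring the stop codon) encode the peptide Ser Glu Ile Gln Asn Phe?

Ser: 6 codons.
Glu: 2 codons.
Ile: 3 codons.
Gln: 2 codons.
Asn: 2 codons.
Phe: 2 codons.
6 × 2 × 3 × 2 × 2 × 2 = 288.

288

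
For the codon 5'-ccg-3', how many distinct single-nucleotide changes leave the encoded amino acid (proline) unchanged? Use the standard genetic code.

3

Position 1: none → 0 synonymous.
Position 2: none → 0 synonymous.
Position 3: CCU, CCC, CCA → 3 synonymous.
Total: 0 + 0 + 3 = 3.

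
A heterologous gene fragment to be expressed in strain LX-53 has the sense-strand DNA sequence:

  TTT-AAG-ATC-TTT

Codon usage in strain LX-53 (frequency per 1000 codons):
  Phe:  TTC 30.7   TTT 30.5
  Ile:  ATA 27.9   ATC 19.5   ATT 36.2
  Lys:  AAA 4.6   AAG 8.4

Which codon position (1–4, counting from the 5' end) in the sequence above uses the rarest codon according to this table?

2

Codon 1 TTT (Phe): 30.5 per 1000.
Codon 2 AAG (Lys): 8.4 per 1000.
Codon 3 ATC (Ile): 19.5 per 1000.
Codon 4 TTT (Phe): 30.5 per 1000.
Lowest frequency is 8.4 at codon 2.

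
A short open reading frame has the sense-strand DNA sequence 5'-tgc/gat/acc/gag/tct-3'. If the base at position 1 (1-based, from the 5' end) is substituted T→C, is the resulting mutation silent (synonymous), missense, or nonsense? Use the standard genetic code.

missense

Position 1 falls in codon 1: TGC → Cys.
After the substitution the codon is CGC → Arg.
Cys ≠ Arg, so this is a missense mutation.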